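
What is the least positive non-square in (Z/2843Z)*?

2

(2/2843) = −1, so 2 is the smallest positive non-residue mod 2843.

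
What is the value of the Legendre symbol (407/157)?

1

Euler's criterion: (407/157) ≡ 93^78 (mod 157).
93^2 ≡ 14 (mod 157)
93^4 ≡ 39 (mod 157)
93^8 ≡ 108 (mod 157)
93^16 ≡ 46 (mod 157)
93^32 ≡ 75 (mod 157)
93^64 ≡ 130 (mod 157)
93^78 = 93^(64+8+4+2) ≡ 1 (mod 157).
Result is 1, so (407/157) = 1.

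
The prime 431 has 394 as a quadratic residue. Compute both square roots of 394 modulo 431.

136, 295

Since 431 ≡ 3 (mod 4), a square root of 394 is 394^((431+1)/4) = 394^108 mod 431.
Repeated squaring: 394^2≡76, 394^4≡173, 394^8≡190, 394^16≡327, 394^32≡41, 394^64≡388 (mod 431).
394^108 = 394^(64+32+8+4) ≡ 295 (mod 431).
Check: 295² = 87025 ≡ 394 (mod 431). The two roots are 136 and 295.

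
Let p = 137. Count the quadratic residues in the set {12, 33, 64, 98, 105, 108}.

(12/137) = -1 → non-residue.
(33/137) = -1 → non-residue.
(64/137) = +1 → QR.
(98/137) = +1 → QR.
(105/137) = +1 → QR.
(108/137) = -1 → non-residue.
Total quadratic residues among the 6: 3.

3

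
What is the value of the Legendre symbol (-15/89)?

First reduce: -15 ≡ 74 (mod 89).
Pull out 2: since 89 ≡ 1 (mod 8), (2/89) = +1.
Reciprocity: 37 ≡ 1 and 89 ≡ 1 (mod 4), so (37/89) = +(89/37).
Reduce top mod 37: now compute (15/37).
Reciprocity: 15 ≡ 3 and 37 ≡ 1 (mod 4), so (15/37) = +(37/15).
Reduce top mod 15: now compute (7/15).
Reciprocity: 7 ≡ 3 and 15 ≡ 3 (mod 4), so (7/15) = −(15/7).
Reduce top mod 7: now compute (1/7).
Reached (1/7) = 1. Collecting the sign flips along the way, the symbol is -1.

-1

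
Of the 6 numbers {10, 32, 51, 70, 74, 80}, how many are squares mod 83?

3

(10/83) = +1 → QR.
(32/83) = -1 → non-residue.
(51/83) = +1 → QR.
(70/83) = +1 → QR.
(74/83) = -1 → non-residue.
(80/83) = -1 → non-residue.
Total quadratic residues among the 6: 3.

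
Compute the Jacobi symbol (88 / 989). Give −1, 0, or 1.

Pull out 2^3: since 989 ≡ 5 (mod 8), (2/989) = -1, so (2/989)^3 = -1.
Reciprocity: 11 ≡ 3 and 989 ≡ 1 (mod 4), so (11/989) = +(989/11).
Reduce top mod 11: now compute (10/11).
Pull out 2: since 11 ≡ 3 (mod 8), (2/11) = -1.
Reciprocity: 5 ≡ 1 and 11 ≡ 3 (mod 4), so (5/11) = +(11/5).
Reduce top mod 5: now compute (1/5).
Reached (1/5) = 1. Collecting the sign flips along the way, the symbol is +1.

1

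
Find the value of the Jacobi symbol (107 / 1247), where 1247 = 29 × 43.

Reciprocity: 107 ≡ 3 and 1247 ≡ 3 (mod 4), so (107/1247) = −(1247/107).
Reduce top mod 107: now compute (70/107).
Pull out 2: since 107 ≡ 3 (mod 8), (2/107) = -1.
Reciprocity: 35 ≡ 3 and 107 ≡ 3 (mod 4), so (35/107) = −(107/35).
Reduce top mod 35: now compute (2/35).
Pull out 2: since 35 ≡ 3 (mod 8), (2/35) = -1.
Reached (1/35) = 1. Collecting the sign flips along the way, the symbol is +1.

1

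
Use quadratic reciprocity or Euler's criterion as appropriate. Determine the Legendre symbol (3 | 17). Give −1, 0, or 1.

Euler's criterion: (3/17) ≡ 3^8 (mod 17).
3^2 ≡ 9 (mod 17)
3^4 ≡ 13 (mod 17)
3^8 ≡ 16 (mod 17)
3^8 = 3^(8) ≡ 16 (mod 17).
Result is 16 ≡ −1, so (3/17) = −1.

-1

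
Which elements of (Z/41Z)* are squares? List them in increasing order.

Square k = 1,…,20 (k and 41−k give the same square):
1²=1, 2²=4, 3²=9, 4²=16, 5²=25, 6²=36, 7²≡8, 8²≡23, 9²≡40, 10²≡18, 11²≡39, 12²≡21, 13²≡5, 14²≡32, 15²≡20, 16²≡10, 17²≡2, 18²≡37, 19²≡33, 20²≡31 (mod 41).
So the quadratic residues mod 41 are {1, 2, 4, 5, 8, 9, 10, 16, 18, 20, 21, 23, 25, 31, 32, 33, 36, 37, 39, 40}.

1 2 4 5 8 9 10 16 18 20 21 23 25 31 32 33 36 37 39 40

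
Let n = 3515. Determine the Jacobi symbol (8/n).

Pull out 2^3: since 3515 ≡ 3 (mod 8), (2/3515) = -1, so (2/3515)^3 = -1.
Reached (1/3515) = 1. Collecting the sign flips along the way, the symbol is -1.

-1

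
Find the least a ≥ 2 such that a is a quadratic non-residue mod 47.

(2/47) = +1, so 2 is a residue.
(3/47) = +1, so 3 is a residue.
(4/47) = +1, so 4 is a residue.
(5/47) = −1, so 5 is the smallest positive non-residue mod 47.

5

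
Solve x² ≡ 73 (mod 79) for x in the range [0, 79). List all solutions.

28, 51

Since 79 ≡ 3 (mod 4), a square root of 73 is 73^((79+1)/4) = 73^20 mod 79.
Repeated squaring: 73^2≡36, 73^4≡32, 73^8≡76, 73^16≡9 (mod 79).
73^20 = 73^(16+4) ≡ 51 (mod 79).
Check: 51² = 2601 ≡ 73 (mod 79). The two roots are 28 and 51.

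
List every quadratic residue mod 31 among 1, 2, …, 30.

Square k = 1,…,15 (k and 31−k give the same square):
1²=1, 2²=4, 3²=9, 4²=16, 5²=25, 6²≡5, 7²≡18, 8²≡2, 9²≡19, 10²≡7, 11²≡28, 12²≡20, 13²≡14, 14²≡10, 15²≡8 (mod 31).
So the quadratic residues mod 31 are {1, 2, 4, 5, 7, 8, 9, 10, 14, 16, 18, 19, 20, 25, 28}.

1 2 4 5 7 8 9 10 14 16 18 19 20 25 28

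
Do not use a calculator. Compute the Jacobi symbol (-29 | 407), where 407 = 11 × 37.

-1

First reduce: -29 ≡ 378 (mod 407).
Pull out 2: since 407 ≡ 7 (mod 8), (2/407) = +1.
Reciprocity: 189 ≡ 1 and 407 ≡ 3 (mod 4), so (189/407) = +(407/189).
Reduce top mod 189: now compute (29/189).
Reciprocity: 29 ≡ 1 and 189 ≡ 1 (mod 4), so (29/189) = +(189/29).
Reduce top mod 29: now compute (15/29).
Reciprocity: 15 ≡ 3 and 29 ≡ 1 (mod 4), so (15/29) = +(29/15).
Reduce top mod 15: now compute (14/15).
Pull out 2: since 15 ≡ 7 (mod 8), (2/15) = +1.
Reciprocity: 7 ≡ 3 and 15 ≡ 3 (mod 4), so (7/15) = −(15/7).
Reduce top mod 7: now compute (1/7).
Reached (1/7) = 1. Collecting the sign flips along the way, the symbol is -1.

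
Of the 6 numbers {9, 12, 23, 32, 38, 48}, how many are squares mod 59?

(9/59) = +1 → QR.
(12/59) = +1 → QR.
(23/59) = -1 → non-residue.
(32/59) = -1 → non-residue.
(38/59) = -1 → non-residue.
(48/59) = +1 → QR.
Total quadratic residues among the 6: 3.

3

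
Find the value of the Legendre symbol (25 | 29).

1

Reciprocity: 25 ≡ 1 and 29 ≡ 1 (mod 4), so (25/29) = +(29/25).
Reduce top mod 25: now compute (4/25).
Pull out 2^2: since 25 ≡ 1 (mod 8), (2/25) = +1, so (2/25)^2 = +1.
Reached (1/25) = 1. Collecting the sign flips along the way, the symbol is +1.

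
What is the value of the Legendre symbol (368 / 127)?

First reduce: 368 ≡ 114 (mod 127).
Pull out 2: since 127 ≡ 7 (mod 8), (2/127) = +1.
Reciprocity: 57 ≡ 1 and 127 ≡ 3 (mod 4), so (57/127) = +(127/57).
Reduce top mod 57: now compute (13/57).
Reciprocity: 13 ≡ 1 and 57 ≡ 1 (mod 4), so (13/57) = +(57/13).
Reduce top mod 13: now compute (5/13).
Reciprocity: 5 ≡ 1 and 13 ≡ 1 (mod 4), so (5/13) = +(13/5).
Reduce top mod 5: now compute (3/5).
Reciprocity: 3 ≡ 3 and 5 ≡ 1 (mod 4), so (3/5) = +(5/3).
Reduce top mod 3: now compute (2/3).
Pull out 2: since 3 ≡ 3 (mod 8), (2/3) = -1.
Reached (1/3) = 1. Collecting the sign flips along the way, the symbol is -1.

-1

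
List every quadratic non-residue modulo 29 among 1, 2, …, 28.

2 3 8 10 11 12 14 15 17 18 19 21 26 27

Square k = 1,…,14 (k and 29−k give the same square):
1²=1, 2²=4, 3²=9, 4²=16, 5²=25, 6²≡7, 7²≡20, 8²≡6, 9²≡23, 10²≡13, 11²≡5, 12²≡28, 13²≡24, 14²≡22 (mod 29).
The residues are {1, 4, 5, 6, 7, 9, 13, 16, 20, 22, 23, 24, 25, 28}; the non-residues are the remaining 14 nonzero classes.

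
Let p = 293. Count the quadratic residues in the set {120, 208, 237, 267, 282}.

(120/293) = -1 → non-residue.
(208/293) = -1 → non-residue.
(237/293) = +1 → QR.
(267/293) = +1 → QR.
(282/293) = -1 → non-residue.
Total quadratic residues among the 5: 2.

2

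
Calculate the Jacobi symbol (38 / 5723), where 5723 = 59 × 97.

Pull out 2: since 5723 ≡ 3 (mod 8), (2/5723) = -1.
Reciprocity: 19 ≡ 3 and 5723 ≡ 3 (mod 4), so (19/5723) = −(5723/19).
Reduce top mod 19: now compute (4/19).
Pull out 2^2: since 19 ≡ 3 (mod 8), (2/19) = -1, so (2/19)^2 = +1.
Reached (1/19) = 1. Collecting the sign flips along the way, the symbol is +1.

1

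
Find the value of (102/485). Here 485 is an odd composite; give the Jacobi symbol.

Pull out 2: since 485 ≡ 5 (mod 8), (2/485) = -1.
Reciprocity: 51 ≡ 3 and 485 ≡ 1 (mod 4), so (51/485) = +(485/51).
Reduce top mod 51: now compute (26/51).
Pull out 2: since 51 ≡ 3 (mod 8), (2/51) = -1.
Reciprocity: 13 ≡ 1 and 51 ≡ 3 (mod 4), so (13/51) = +(51/13).
Reduce top mod 13: now compute (12/13).
Pull out 2^2: since 13 ≡ 5 (mod 8), (2/13) = -1, so (2/13)^2 = +1.
Reciprocity: 3 ≡ 3 and 13 ≡ 1 (mod 4), so (3/13) = +(13/3).
Reduce top mod 3: now compute (1/3).
Reached (1/3) = 1. Collecting the sign flips along the way, the symbol is +1.

1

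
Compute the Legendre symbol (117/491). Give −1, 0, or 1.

Euler's criterion: (117/491) ≡ 117^245 (mod 491).
117^2 ≡ 432 (mod 491)
117^4 ≡ 44 (mod 491)
117^8 ≡ 463 (mod 491)
117^16 ≡ 293 (mod 491)
117^32 ≡ 415 (mod 491)
117^64 ≡ 375 (mod 491)
117^128 ≡ 199 (mod 491)
117^245 = 117^(128+64+32+16+4+1) ≡ 1 (mod 491).
Result is 1, so (117/491) = 1.

1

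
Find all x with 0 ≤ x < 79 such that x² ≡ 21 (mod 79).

10, 69

Since 79 ≡ 3 (mod 4), a square root of 21 is 21^((79+1)/4) = 21^20 mod 79.
Repeated squaring: 21^2≡46, 21^4≡62, 21^8≡52, 21^16≡18 (mod 79).
21^20 = 21^(16+4) ≡ 10 (mod 79).
Check: 10² = 100 ≡ 21 (mod 79). The two roots are 10 and 69.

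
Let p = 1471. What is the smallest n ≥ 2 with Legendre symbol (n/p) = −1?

(2/1471) = +1, so 2 is a residue.
(3/1471) = −1, so 3 is the smallest positive non-residue mod 1471.

3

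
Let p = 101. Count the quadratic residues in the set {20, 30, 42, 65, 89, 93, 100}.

4

(20/101) = +1 → QR.
(30/101) = +1 → QR.
(42/101) = -1 → non-residue.
(65/101) = +1 → QR.
(89/101) = -1 → non-residue.
(93/101) = -1 → non-residue.
(100/101) = +1 → QR.
Total quadratic residues among the 7: 4.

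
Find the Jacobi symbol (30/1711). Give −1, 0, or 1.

-1

Pull out 2: since 1711 ≡ 7 (mod 8), (2/1711) = +1.
Reciprocity: 15 ≡ 3 and 1711 ≡ 3 (mod 4), so (15/1711) = −(1711/15).
Reduce top mod 15: now compute (1/15).
Reached (1/15) = 1. Collecting the sign flips along the way, the symbol is -1.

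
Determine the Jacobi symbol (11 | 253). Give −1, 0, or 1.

Reciprocity: 11 ≡ 3 and 253 ≡ 1 (mod 4), so (11/253) = +(253/11).
Reduce top mod 11: now compute (0/11).
Top reduces to 0: gcd > 1, so the symbol is 0.

0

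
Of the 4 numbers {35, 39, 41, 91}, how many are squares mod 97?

(35/97) = +1 → QR.
(39/97) = -1 → non-residue.
(41/97) = -1 → non-residue.
(91/97) = +1 → QR.
Total quadratic residues among the 4: 2.

2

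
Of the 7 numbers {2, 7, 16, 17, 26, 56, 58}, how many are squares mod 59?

4

(2/59) = -1 → non-residue.
(7/59) = +1 → QR.
(16/59) = +1 → QR.
(17/59) = +1 → QR.
(26/59) = +1 → QR.
(56/59) = -1 → non-residue.
(58/59) = -1 → non-residue.
Total quadratic residues among the 7: 4.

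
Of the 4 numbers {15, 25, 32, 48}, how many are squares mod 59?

3

(15/59) = +1 → QR.
(25/59) = +1 → QR.
(32/59) = -1 → non-residue.
(48/59) = +1 → QR.
Total quadratic residues among the 4: 3.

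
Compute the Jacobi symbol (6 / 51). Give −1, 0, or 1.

Pull out 2: since 51 ≡ 3 (mod 8), (2/51) = -1.
Reciprocity: 3 ≡ 3 and 51 ≡ 3 (mod 4), so (3/51) = −(51/3).
Reduce top mod 3: now compute (0/3).
Top reduces to 0: gcd > 1, so the symbol is 0.

0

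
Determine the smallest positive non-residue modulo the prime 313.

(2/313) = +1, so 2 is a residue.
(3/313) = +1, so 3 is a residue.
(4/313) = +1, so 4 is a residue.
(5/313) = −1, so 5 is the smallest positive non-residue mod 313.

5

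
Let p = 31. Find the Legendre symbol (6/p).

Euler's criterion: (6/31) ≡ 6^15 (mod 31).
6^2 ≡ 5 (mod 31)
6^4 ≡ 25 (mod 31)
6^8 ≡ 5 (mod 31)
6^15 = 6^(8+4+2+1) ≡ 30 (mod 31).
Result is 30 ≡ −1, so (6/31) = −1.

-1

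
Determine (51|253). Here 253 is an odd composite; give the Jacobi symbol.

Reciprocity: 51 ≡ 3 and 253 ≡ 1 (mod 4), so (51/253) = +(253/51).
Reduce top mod 51: now compute (49/51).
Reciprocity: 49 ≡ 1 and 51 ≡ 3 (mod 4), so (49/51) = +(51/49).
Reduce top mod 49: now compute (2/49).
Pull out 2: since 49 ≡ 1 (mod 8), (2/49) = +1.
Reached (1/49) = 1. Collecting the sign flips along the way, the symbol is +1.

1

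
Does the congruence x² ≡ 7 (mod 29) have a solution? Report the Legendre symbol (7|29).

Reciprocity: 7 ≡ 3 and 29 ≡ 1 (mod 4), so (7/29) = +(29/7).
Reduce top mod 7: now compute (1/7).
Reached (1/7) = 1. Collecting the sign flips along the way, the symbol is +1.

1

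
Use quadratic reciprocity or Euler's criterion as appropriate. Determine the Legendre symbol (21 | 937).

Euler's criterion: (21/937) ≡ 21^468 (mod 937).
21^2 ≡ 441 (mod 937)
21^4 ≡ 522 (mod 937)
21^8 ≡ 754 (mod 937)
21^16 ≡ 694 (mod 937)
21^32 ≡ 18 (mod 937)
21^64 ≡ 324 (mod 937)
21^128 ≡ 32 (mod 937)
21^256 ≡ 87 (mod 937)
21^468 = 21^(256+128+64+16+4) ≡ 936 (mod 937).
Result is 936 ≡ −1, so (21/937) = −1.

-1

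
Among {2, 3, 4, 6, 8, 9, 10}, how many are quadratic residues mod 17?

4

(2/17) = +1 → QR.
(3/17) = -1 → non-residue.
(4/17) = +1 → QR.
(6/17) = -1 → non-residue.
(8/17) = +1 → QR.
(9/17) = +1 → QR.
(10/17) = -1 → non-residue.
Total quadratic residues among the 7: 4.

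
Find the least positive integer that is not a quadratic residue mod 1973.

(2/1973) = −1, so 2 is the smallest positive non-residue mod 1973.

2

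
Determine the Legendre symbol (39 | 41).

Euler's criterion: (39/41) ≡ 39^20 (mod 41).
39^2 ≡ 4 (mod 41)
39^4 ≡ 16 (mod 41)
39^8 ≡ 10 (mod 41)
39^16 ≡ 18 (mod 41)
39^20 = 39^(16+4) ≡ 1 (mod 41).
Result is 1, so (39/41) = 1.

1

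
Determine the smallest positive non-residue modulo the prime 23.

(2/23) = +1, so 2 is a residue.
(3/23) = +1, so 3 is a residue.
(4/23) = +1, so 4 is a residue.
(5/23) = −1, so 5 is the smallest positive non-residue mod 23.

5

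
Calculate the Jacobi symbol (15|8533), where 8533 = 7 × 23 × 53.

Reciprocity: 15 ≡ 3 and 8533 ≡ 1 (mod 4), so (15/8533) = +(8533/15).
Reduce top mod 15: now compute (13/15).
Reciprocity: 13 ≡ 1 and 15 ≡ 3 (mod 4), so (13/15) = +(15/13).
Reduce top mod 13: now compute (2/13).
Pull out 2: since 13 ≡ 5 (mod 8), (2/13) = -1.
Reached (1/13) = 1. Collecting the sign flips along the way, the symbol is -1.

-1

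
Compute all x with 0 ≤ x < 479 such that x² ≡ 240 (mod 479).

146, 333

Since 479 ≡ 3 (mod 4), a square root of 240 is 240^((479+1)/4) = 240^120 mod 479.
Repeated squaring: 240^2≡120, 240^4≡30, 240^8≡421, 240^16≡11, 240^32≡121, 240^64≡271 (mod 479).
240^120 = 240^(64+32+16+8) ≡ 146 (mod 479).
Check: 146² = 21316 ≡ 240 (mod 479). The two roots are 146 and 333.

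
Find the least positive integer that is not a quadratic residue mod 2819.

2

(2/2819) = −1, so 2 is the smallest positive non-residue mod 2819.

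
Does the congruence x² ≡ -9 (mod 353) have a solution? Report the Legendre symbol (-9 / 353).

Euler's criterion: (-9/353) ≡ 344^176 (mod 353).
344^2 ≡ 81 (mod 353)
344^4 ≡ 207 (mod 353)
344^8 ≡ 136 (mod 353)
344^16 ≡ 140 (mod 353)
344^32 ≡ 185 (mod 353)
344^64 ≡ 337 (mod 353)
344^128 ≡ 256 (mod 353)
344^176 = 344^(128+32+16) ≡ 1 (mod 353).
Result is 1, so (-9/353) = 1.

1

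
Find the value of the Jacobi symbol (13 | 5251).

1

Reciprocity: 13 ≡ 1 and 5251 ≡ 3 (mod 4), so (13/5251) = +(5251/13).
Reduce top mod 13: now compute (12/13).
Pull out 2^2: since 13 ≡ 5 (mod 8), (2/13) = -1, so (2/13)^2 = +1.
Reciprocity: 3 ≡ 3 and 13 ≡ 1 (mod 4), so (3/13) = +(13/3).
Reduce top mod 3: now compute (1/3).
Reached (1/3) = 1. Collecting the sign flips along the way, the symbol is +1.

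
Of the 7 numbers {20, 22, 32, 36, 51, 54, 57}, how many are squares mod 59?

5

(20/59) = +1 → QR.
(22/59) = +1 → QR.
(32/59) = -1 → non-residue.
(36/59) = +1 → QR.
(51/59) = +1 → QR.
(54/59) = -1 → non-residue.
(57/59) = +1 → QR.
Total quadratic residues among the 7: 5.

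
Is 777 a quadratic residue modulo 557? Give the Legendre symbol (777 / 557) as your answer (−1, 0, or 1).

1

First reduce: 777 ≡ 220 (mod 557).
Pull out 2^2: since 557 ≡ 5 (mod 8), (2/557) = -1, so (2/557)^2 = +1.
Reciprocity: 55 ≡ 3 and 557 ≡ 1 (mod 4), so (55/557) = +(557/55).
Reduce top mod 55: now compute (7/55).
Reciprocity: 7 ≡ 3 and 55 ≡ 3 (mod 4), so (7/55) = −(55/7).
Reduce top mod 7: now compute (6/7).
Pull out 2: since 7 ≡ 7 (mod 8), (2/7) = +1.
Reciprocity: 3 ≡ 3 and 7 ≡ 3 (mod 4), so (3/7) = −(7/3).
Reduce top mod 3: now compute (1/3).
Reached (1/3) = 1. Collecting the sign flips along the way, the symbol is +1.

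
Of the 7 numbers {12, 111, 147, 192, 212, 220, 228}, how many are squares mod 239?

4

(12/239) = +1 → QR.
(111/239) = -1 → non-residue.
(147/239) = +1 → QR.
(192/239) = +1 → QR.
(212/239) = -1 → non-residue.
(220/239) = +1 → QR.
(228/239) = -1 → non-residue.
Total quadratic residues among the 7: 4.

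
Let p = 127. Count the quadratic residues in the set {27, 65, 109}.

0

(27/127) = -1 → non-residue.
(65/127) = -1 → non-residue.
(109/127) = -1 → non-residue.
Total quadratic residues among the 3: 0.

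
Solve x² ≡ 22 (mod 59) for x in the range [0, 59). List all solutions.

9, 50

Since 59 ≡ 3 (mod 4), a square root of 22 is 22^((59+1)/4) = 22^15 mod 59.
Repeated squaring: 22^2≡12, 22^4≡26, 22^8≡27 (mod 59).
22^15 = 22^(8+4+2+1) ≡ 9 (mod 59).
Check: 9² = 81 ≡ 22 (mod 59). The two roots are 9 and 50.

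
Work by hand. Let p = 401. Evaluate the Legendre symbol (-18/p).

1

Euler's criterion: (-18/401) ≡ 383^200 (mod 401).
383^2 ≡ 324 (mod 401)
383^4 ≡ 315 (mod 401)
383^8 ≡ 178 (mod 401)
383^16 ≡ 5 (mod 401)
383^32 ≡ 25 (mod 401)
383^64 ≡ 224 (mod 401)
383^128 ≡ 51 (mod 401)
383^200 = 383^(128+64+8) ≡ 1 (mod 401).
Result is 1, so (-18/401) = 1.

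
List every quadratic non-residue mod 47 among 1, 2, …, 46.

Square k = 1,…,23 (k and 47−k give the same square):
1²=1, 2²=4, 3²=9, 4²=16, 5²=25, 6²=36, 7²≡2, 8²≡17, 9²≡34, 10²≡6, 11²≡27, 12²≡3, 13²≡28, 14²≡8, 15²≡37, 16²≡21, 17²≡7, 18²≡42, 19²≡32, 20²≡24, 21²≡18, 22²≡14, 23²≡12 (mod 47).
The residues are {1, 2, 3, 4, 6, 7, 8, 9, 12, 14, 16, 17, 18, 21, 24, 25, 27, 28, 32, 34, 36, 37, 42}; the non-residues are the remaining 23 nonzero classes.

5 10 11 13 15 19 20 22 23 26 29 30 31 33 35 38 39 40 41 43 44 45 46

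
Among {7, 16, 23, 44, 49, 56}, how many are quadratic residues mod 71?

2

(7/71) = -1 → non-residue.
(16/71) = +1 → QR.
(23/71) = -1 → non-residue.
(44/71) = -1 → non-residue.
(49/71) = +1 → QR.
(56/71) = -1 → non-residue.
Total quadratic residues among the 6: 2.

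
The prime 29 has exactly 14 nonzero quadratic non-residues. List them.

2,3,8,10,11,12,14,15,17,18,19,21,26,27

Square k = 1,…,14 (k and 29−k give the same square):
1²=1, 2²=4, 3²=9, 4²=16, 5²=25, 6²≡7, 7²≡20, 8²≡6, 9²≡23, 10²≡13, 11²≡5, 12²≡28, 13²≡24, 14²≡22 (mod 29).
The residues are {1, 4, 5, 6, 7, 9, 13, 16, 20, 22, 23, 24, 25, 28}; the non-residues are the remaining 14 nonzero classes.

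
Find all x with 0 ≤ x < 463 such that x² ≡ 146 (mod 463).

Since 463 ≡ 3 (mod 4), a square root of 146 is 146^((463+1)/4) = 146^116 mod 463.
Repeated squaring: 146^2≡18, 146^4≡324, 146^8≡338, 146^16≡346, 146^32≡262, 146^64≡120 (mod 463).
146^116 = 146^(64+32+16+4) ≡ 226 (mod 463).
Check: 226² = 51076 ≡ 146 (mod 463). The two roots are 226 and 237.

226, 237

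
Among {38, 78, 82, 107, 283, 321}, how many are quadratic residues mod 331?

3

(38/331) = -1 → non-residue.
(78/331) = -1 → non-residue.
(82/331) = +1 → QR.
(107/331) = -1 → non-residue.
(283/331) = +1 → QR.
(321/331) = +1 → QR.
Total quadratic residues among the 6: 3.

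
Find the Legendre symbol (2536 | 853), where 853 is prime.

Euler's criterion: (2536/853) ≡ 830^426 (mod 853).
830^2 ≡ 529 (mod 853)
830^4 ≡ 57 (mod 853)
830^8 ≡ 690 (mod 853)
830^16 ≡ 126 (mod 853)
830^32 ≡ 522 (mod 853)
830^64 ≡ 377 (mod 853)
830^128 ≡ 531 (mod 853)
830^256 ≡ 471 (mod 853)
830^426 = 830^(256+128+32+8+2) ≡ 1 (mod 853).
Result is 1, so (2536/853) = 1.

1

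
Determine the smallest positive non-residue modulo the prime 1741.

(2/1741) = −1, so 2 is the smallest positive non-residue mod 1741.

2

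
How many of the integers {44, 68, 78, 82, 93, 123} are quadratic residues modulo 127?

3

(44/127) = +1 → QR.
(68/127) = +1 → QR.
(78/127) = -1 → non-residue.
(82/127) = +1 → QR.
(93/127) = -1 → non-residue.
(123/127) = -1 → non-residue.
Total quadratic residues among the 6: 3.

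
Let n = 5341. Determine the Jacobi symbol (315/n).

Reciprocity: 315 ≡ 3 and 5341 ≡ 1 (mod 4), so (315/5341) = +(5341/315).
Reduce top mod 315: now compute (301/315).
Reciprocity: 301 ≡ 1 and 315 ≡ 3 (mod 4), so (301/315) = +(315/301).
Reduce top mod 301: now compute (14/301).
Pull out 2: since 301 ≡ 5 (mod 8), (2/301) = -1.
Reciprocity: 7 ≡ 3 and 301 ≡ 1 (mod 4), so (7/301) = +(301/7).
Reduce top mod 7: now compute (0/7).
Top reduces to 0: gcd > 1, so the symbol is 0.

0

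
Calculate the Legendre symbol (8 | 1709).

-1

Pull out 2^3: since 1709 ≡ 5 (mod 8), (2/1709) = -1, so (2/1709)^3 = -1.
Reached (1/1709) = 1. Collecting the sign flips along the way, the symbol is -1.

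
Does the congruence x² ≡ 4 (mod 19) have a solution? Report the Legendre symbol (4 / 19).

1

Euler's criterion: (4/19) ≡ 4^9 (mod 19).
4^2 ≡ 16 (mod 19)
4^4 ≡ 9 (mod 19)
4^8 ≡ 5 (mod 19)
4^9 = 4^(8+1) ≡ 1 (mod 19).
Result is 1, so (4/19) = 1.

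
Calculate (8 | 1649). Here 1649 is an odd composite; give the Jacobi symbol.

1

Pull out 2^3: since 1649 ≡ 1 (mod 8), (2/1649) = +1, so (2/1649)^3 = +1.
Reached (1/1649) = 1. Collecting the sign flips along the way, the symbol is +1.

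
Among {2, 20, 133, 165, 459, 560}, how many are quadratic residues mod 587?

2

(2/587) = -1 → non-residue.
(20/587) = -1 → non-residue.
(133/587) = -1 → non-residue.
(165/587) = +1 → QR.
(459/587) = +1 → QR.
(560/587) = -1 → non-residue.
Total quadratic residues among the 6: 2.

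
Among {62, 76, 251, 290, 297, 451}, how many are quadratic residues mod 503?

(62/503) = -1 → non-residue.
(76/503) = -1 → non-residue.
(251/503) = -1 → non-residue.
(290/503) = +1 → QR.
(297/503) = +1 → QR.
(451/503) = -1 → non-residue.
Total quadratic residues among the 6: 2.

2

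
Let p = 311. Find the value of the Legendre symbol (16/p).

1

Pull out 2^4: since 311 ≡ 7 (mod 8), (2/311) = +1, so (2/311)^4 = +1.
Reached (1/311) = 1. Collecting the sign flips along the way, the symbol is +1.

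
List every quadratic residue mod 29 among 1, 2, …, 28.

1,4,5,6,7,9,13,16,20,22,23,24,25,28

Square k = 1,…,14 (k and 29−k give the same square):
1²=1, 2²=4, 3²=9, 4²=16, 5²=25, 6²≡7, 7²≡20, 8²≡6, 9²≡23, 10²≡13, 11²≡5, 12²≡28, 13²≡24, 14²≡22 (mod 29).
So the quadratic residues mod 29 are {1, 4, 5, 6, 7, 9, 13, 16, 20, 22, 23, 24, 25, 28}.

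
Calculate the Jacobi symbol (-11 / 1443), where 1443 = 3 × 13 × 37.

-1

First reduce: -11 ≡ 1432 (mod 1443).
Pull out 2^3: since 1443 ≡ 3 (mod 8), (2/1443) = -1, so (2/1443)^3 = -1.
Reciprocity: 179 ≡ 3 and 1443 ≡ 3 (mod 4), so (179/1443) = −(1443/179).
Reduce top mod 179: now compute (11/179).
Reciprocity: 11 ≡ 3 and 179 ≡ 3 (mod 4), so (11/179) = −(179/11).
Reduce top mod 11: now compute (3/11).
Reciprocity: 3 ≡ 3 and 11 ≡ 3 (mod 4), so (3/11) = −(11/3).
Reduce top mod 3: now compute (2/3).
Pull out 2: since 3 ≡ 3 (mod 8), (2/3) = -1.
Reached (1/3) = 1. Collecting the sign flips along the way, the symbol is -1.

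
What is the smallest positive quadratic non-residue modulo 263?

5

(2/263) = +1, so 2 is a residue.
(3/263) = +1, so 3 is a residue.
(4/263) = +1, so 4 is a residue.
(5/263) = −1, so 5 is the smallest positive non-residue mod 263.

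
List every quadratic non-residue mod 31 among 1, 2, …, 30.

3,6,11,12,13,15,17,21,22,23,24,26,27,29,30

Square k = 1,…,15 (k and 31−k give the same square):
1²=1, 2²=4, 3²=9, 4²=16, 5²=25, 6²≡5, 7²≡18, 8²≡2, 9²≡19, 10²≡7, 11²≡28, 12²≡20, 13²≡14, 14²≡10, 15²≡8 (mod 31).
The residues are {1, 2, 4, 5, 7, 8, 9, 10, 14, 16, 18, 19, 20, 25, 28}; the non-residues are the remaining 15 nonzero classes.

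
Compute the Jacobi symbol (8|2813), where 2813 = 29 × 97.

-1

Pull out 2^3: since 2813 ≡ 5 (mod 8), (2/2813) = -1, so (2/2813)^3 = -1.
Reached (1/2813) = 1. Collecting the sign flips along the way, the symbol is -1.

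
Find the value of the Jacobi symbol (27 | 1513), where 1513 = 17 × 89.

1

Reciprocity: 27 ≡ 3 and 1513 ≡ 1 (mod 4), so (27/1513) = +(1513/27).
Reduce top mod 27: now compute (1/27).
Reached (1/27) = 1. Collecting the sign flips along the way, the symbol is +1.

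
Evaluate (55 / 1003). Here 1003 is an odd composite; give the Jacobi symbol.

-1

Reciprocity: 55 ≡ 3 and 1003 ≡ 3 (mod 4), so (55/1003) = −(1003/55).
Reduce top mod 55: now compute (13/55).
Reciprocity: 13 ≡ 1 and 55 ≡ 3 (mod 4), so (13/55) = +(55/13).
Reduce top mod 13: now compute (3/13).
Reciprocity: 3 ≡ 3 and 13 ≡ 1 (mod 4), so (3/13) = +(13/3).
Reduce top mod 3: now compute (1/3).
Reached (1/3) = 1. Collecting the sign flips along the way, the symbol is -1.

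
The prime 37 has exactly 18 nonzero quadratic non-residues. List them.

Square k = 1,…,18 (k and 37−k give the same square):
1²=1, 2²=4, 3²=9, 4²=16, 5²=25, 6²=36, 7²≡12, 8²≡27, 9²≡7, 10²≡26, 11²≡10, 12²≡33, 13²≡21, 14²≡11, 15²≡3, 16²≡34, 17²≡30, 18²≡28 (mod 37).
The residues are {1, 3, 4, 7, 9, 10, 11, 12, 16, 21, 25, 26, 27, 28, 30, 33, 34, 36}; the non-residues are the remaining 18 nonzero classes.

2,5,6,8,13,14,15,17,18,19,20,22,23,24,29,31,32,35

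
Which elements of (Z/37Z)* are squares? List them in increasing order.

Square k = 1,…,18 (k and 37−k give the same square):
1²=1, 2²=4, 3²=9, 4²=16, 5²=25, 6²=36, 7²≡12, 8²≡27, 9²≡7, 10²≡26, 11²≡10, 12²≡33, 13²≡21, 14²≡11, 15²≡3, 16²≡34, 17²≡30, 18²≡28 (mod 37).
So the quadratic residues mod 37 are {1, 3, 4, 7, 9, 10, 11, 12, 16, 21, 25, 26, 27, 28, 30, 33, 34, 36}.

1,3,4,7,9,10,11,12,16,21,25,26,27,28,30,33,34,36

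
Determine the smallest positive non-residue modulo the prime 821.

2

(2/821) = −1, so 2 is the smallest positive non-residue mod 821.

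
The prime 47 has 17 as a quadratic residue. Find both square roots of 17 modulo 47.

8, 39

Since 47 ≡ 3 (mod 4), a square root of 17 is 17^((47+1)/4) = 17^12 mod 47.
Repeated squaring: 17^2≡7, 17^4≡2, 17^8≡4 (mod 47).
17^12 = 17^(8+4) ≡ 8 (mod 47).
Check: 8² = 64 ≡ 17 (mod 47). The two roots are 8 and 39.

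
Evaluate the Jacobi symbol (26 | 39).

0

Pull out 2: since 39 ≡ 7 (mod 8), (2/39) = +1.
Reciprocity: 13 ≡ 1 and 39 ≡ 3 (mod 4), so (13/39) = +(39/13).
Reduce top mod 13: now compute (0/13).
Top reduces to 0: gcd > 1, so the symbol is 0.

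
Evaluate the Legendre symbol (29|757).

-1

Reciprocity: 29 ≡ 1 and 757 ≡ 1 (mod 4), so (29/757) = +(757/29).
Reduce top mod 29: now compute (3/29).
Reciprocity: 3 ≡ 3 and 29 ≡ 1 (mod 4), so (3/29) = +(29/3).
Reduce top mod 3: now compute (2/3).
Pull out 2: since 3 ≡ 3 (mod 8), (2/3) = -1.
Reached (1/3) = 1. Collecting the sign flips along the way, the symbol is -1.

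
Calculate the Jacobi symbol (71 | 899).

Reciprocity: 71 ≡ 3 and 899 ≡ 3 (mod 4), so (71/899) = −(899/71).
Reduce top mod 71: now compute (47/71).
Reciprocity: 47 ≡ 3 and 71 ≡ 3 (mod 4), so (47/71) = −(71/47).
Reduce top mod 47: now compute (24/47).
Pull out 2^3: since 47 ≡ 7 (mod 8), (2/47) = +1, so (2/47)^3 = +1.
Reciprocity: 3 ≡ 3 and 47 ≡ 3 (mod 4), so (3/47) = −(47/3).
Reduce top mod 3: now compute (2/3).
Pull out 2: since 3 ≡ 3 (mod 8), (2/3) = -1.
Reached (1/3) = 1. Collecting the sign flips along the way, the symbol is +1.

1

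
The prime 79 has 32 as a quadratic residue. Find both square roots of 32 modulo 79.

36, 43

Since 79 ≡ 3 (mod 4), a square root of 32 is 32^((79+1)/4) = 32^20 mod 79.
Repeated squaring: 32^2≡76, 32^4≡9, 32^8≡2, 32^16≡4 (mod 79).
32^20 = 32^(16+4) ≡ 36 (mod 79).
Check: 36² = 1296 ≡ 32 (mod 79). The two roots are 36 and 43.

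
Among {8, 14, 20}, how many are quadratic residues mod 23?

1

(8/23) = +1 → QR.
(14/23) = -1 → non-residue.
(20/23) = -1 → non-residue.
Total quadratic residues among the 3: 1.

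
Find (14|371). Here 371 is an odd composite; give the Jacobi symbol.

Pull out 2: since 371 ≡ 3 (mod 8), (2/371) = -1.
Reciprocity: 7 ≡ 3 and 371 ≡ 3 (mod 4), so (7/371) = −(371/7).
Reduce top mod 7: now compute (0/7).
Top reduces to 0: gcd > 1, so the symbol is 0.

0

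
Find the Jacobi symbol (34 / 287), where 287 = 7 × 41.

Pull out 2: since 287 ≡ 7 (mod 8), (2/287) = +1.
Reciprocity: 17 ≡ 1 and 287 ≡ 3 (mod 4), so (17/287) = +(287/17).
Reduce top mod 17: now compute (15/17).
Reciprocity: 15 ≡ 3 and 17 ≡ 1 (mod 4), so (15/17) = +(17/15).
Reduce top mod 15: now compute (2/15).
Pull out 2: since 15 ≡ 7 (mod 8), (2/15) = +1.
Reached (1/15) = 1. Collecting the sign flips along the way, the symbol is +1.

1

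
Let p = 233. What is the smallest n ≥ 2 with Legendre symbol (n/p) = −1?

(2/233) = +1, so 2 is a residue.
(3/233) = −1, so 3 is the smallest positive non-residue mod 233.

3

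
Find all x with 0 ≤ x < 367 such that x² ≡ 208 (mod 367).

Since 367 ≡ 3 (mod 4), a square root of 208 is 208^((367+1)/4) = 208^92 mod 367.
Repeated squaring: 208^2≡325, 208^4≡296, 208^8≡270, 208^16≡234, 208^32≡73, 208^64≡191 (mod 367).
208^92 = 208^(64+16+8+4) ≡ 274 (mod 367).
Check: 274² = 75076 ≡ 208 (mod 367). The two roots are 93 and 274.

93, 274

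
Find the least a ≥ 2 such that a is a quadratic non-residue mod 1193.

(2/1193) = +1, so 2 is a residue.
(3/1193) = −1, so 3 is the smallest positive non-residue mod 1193.

3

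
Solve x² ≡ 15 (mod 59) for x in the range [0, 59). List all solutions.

Since 59 ≡ 3 (mod 4), a square root of 15 is 15^((59+1)/4) = 15^15 mod 59.
Repeated squaring: 15^2≡48, 15^4≡3, 15^8≡9 (mod 59).
15^15 = 15^(8+4+2+1) ≡ 29 (mod 59).
Check: 29² = 841 ≡ 15 (mod 59). The two roots are 29 and 30.

29, 30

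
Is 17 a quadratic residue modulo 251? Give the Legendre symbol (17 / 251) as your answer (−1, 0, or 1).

1

Reciprocity: 17 ≡ 1 and 251 ≡ 3 (mod 4), so (17/251) = +(251/17).
Reduce top mod 17: now compute (13/17).
Reciprocity: 13 ≡ 1 and 17 ≡ 1 (mod 4), so (13/17) = +(17/13).
Reduce top mod 13: now compute (4/13).
Pull out 2^2: since 13 ≡ 5 (mod 8), (2/13) = -1, so (2/13)^2 = +1.
Reached (1/13) = 1. Collecting the sign flips along the way, the symbol is +1.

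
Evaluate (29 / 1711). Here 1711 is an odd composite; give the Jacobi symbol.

0

Reciprocity: 29 ≡ 1 and 1711 ≡ 3 (mod 4), so (29/1711) = +(1711/29).
Reduce top mod 29: now compute (0/29).
Top reduces to 0: gcd > 1, so the symbol is 0.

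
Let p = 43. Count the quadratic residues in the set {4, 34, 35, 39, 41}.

3

(4/43) = +1 → QR.
(34/43) = -1 → non-residue.
(35/43) = +1 → QR.
(39/43) = -1 → non-residue.
(41/43) = +1 → QR.
Total quadratic residues among the 5: 3.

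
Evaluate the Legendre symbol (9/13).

1

Reciprocity: 9 ≡ 1 and 13 ≡ 1 (mod 4), so (9/13) = +(13/9).
Reduce top mod 9: now compute (4/9).
Pull out 2^2: since 9 ≡ 1 (mod 8), (2/9) = +1, so (2/9)^2 = +1.
Reached (1/9) = 1. Collecting the sign flips along the way, the symbol is +1.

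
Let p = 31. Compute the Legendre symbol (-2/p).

First reduce: -2 ≡ 29 (mod 31).
Reciprocity: 29 ≡ 1 and 31 ≡ 3 (mod 4), so (29/31) = +(31/29).
Reduce top mod 29: now compute (2/29).
Pull out 2: since 29 ≡ 5 (mod 8), (2/29) = -1.
Reached (1/29) = 1. Collecting the sign flips along the way, the symbol is -1.

-1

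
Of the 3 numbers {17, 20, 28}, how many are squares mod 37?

1

(17/37) = -1 → non-residue.
(20/37) = -1 → non-residue.
(28/37) = +1 → QR.
Total quadratic residues among the 3: 1.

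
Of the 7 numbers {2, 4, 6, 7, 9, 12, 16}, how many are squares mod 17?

4

(2/17) = +1 → QR.
(4/17) = +1 → QR.
(6/17) = -1 → non-residue.
(7/17) = -1 → non-residue.
(9/17) = +1 → QR.
(12/17) = -1 → non-residue.
(16/17) = +1 → QR.
Total quadratic residues among the 7: 4.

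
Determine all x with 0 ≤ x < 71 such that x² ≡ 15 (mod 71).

Since 71 ≡ 3 (mod 4), a square root of 15 is 15^((71+1)/4) = 15^18 mod 71.
Repeated squaring: 15^2≡12, 15^4≡2, 15^8≡4, 15^16≡16 (mod 71).
15^18 = 15^(16+2) ≡ 50 (mod 71).
Check: 50² = 2500 ≡ 15 (mod 71). The two roots are 21 and 50.

21, 50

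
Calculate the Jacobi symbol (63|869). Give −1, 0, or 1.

Reciprocity: 63 ≡ 3 and 869 ≡ 1 (mod 4), so (63/869) = +(869/63).
Reduce top mod 63: now compute (50/63).
Pull out 2: since 63 ≡ 7 (mod 8), (2/63) = +1.
Reciprocity: 25 ≡ 1 and 63 ≡ 3 (mod 4), so (25/63) = +(63/25).
Reduce top mod 25: now compute (13/25).
Reciprocity: 13 ≡ 1 and 25 ≡ 1 (mod 4), so (13/25) = +(25/13).
Reduce top mod 13: now compute (12/13).
Pull out 2^2: since 13 ≡ 5 (mod 8), (2/13) = -1, so (2/13)^2 = +1.
Reciprocity: 3 ≡ 3 and 13 ≡ 1 (mod 4), so (3/13) = +(13/3).
Reduce top mod 3: now compute (1/3).
Reached (1/3) = 1. Collecting the sign flips along the way, the symbol is +1.

1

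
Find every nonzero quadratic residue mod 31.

Square k = 1,…,15 (k and 31−k give the same square):
1²=1, 2²=4, 3²=9, 4²=16, 5²=25, 6²≡5, 7²≡18, 8²≡2, 9²≡19, 10²≡7, 11²≡28, 12²≡20, 13²≡14, 14²≡10, 15²≡8 (mod 31).
So the quadratic residues mod 31 are {1, 2, 4, 5, 7, 8, 9, 10, 14, 16, 18, 19, 20, 25, 28}.

1,2,4,5,7,8,9,10,14,16,18,19,20,25,28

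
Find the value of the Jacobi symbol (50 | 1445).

0

Pull out 2: since 1445 ≡ 5 (mod 8), (2/1445) = -1.
Reciprocity: 25 ≡ 1 and 1445 ≡ 1 (mod 4), so (25/1445) = +(1445/25).
Reduce top mod 25: now compute (20/25).
Pull out 2^2: since 25 ≡ 1 (mod 8), (2/25) = +1, so (2/25)^2 = +1.
Reciprocity: 5 ≡ 1 and 25 ≡ 1 (mod 4), so (5/25) = +(25/5).
Reduce top mod 5: now compute (0/5).
Top reduces to 0: gcd > 1, so the symbol is 0.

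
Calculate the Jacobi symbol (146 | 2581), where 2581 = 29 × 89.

Pull out 2: since 2581 ≡ 5 (mod 8), (2/2581) = -1.
Reciprocity: 73 ≡ 1 and 2581 ≡ 1 (mod 4), so (73/2581) = +(2581/73).
Reduce top mod 73: now compute (26/73).
Pull out 2: since 73 ≡ 1 (mod 8), (2/73) = +1.
Reciprocity: 13 ≡ 1 and 73 ≡ 1 (mod 4), so (13/73) = +(73/13).
Reduce top mod 13: now compute (8/13).
Pull out 2^3: since 13 ≡ 5 (mod 8), (2/13) = -1, so (2/13)^3 = -1.
Reached (1/13) = 1. Collecting the sign flips along the way, the symbol is +1.

1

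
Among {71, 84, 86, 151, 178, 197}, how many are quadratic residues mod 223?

3

(71/223) = -1 → non-residue.
(84/223) = -1 → non-residue.
(86/223) = +1 → QR.
(151/223) = -1 → non-residue.
(178/223) = +1 → QR.
(197/223) = +1 → QR.
Total quadratic residues among the 6: 3.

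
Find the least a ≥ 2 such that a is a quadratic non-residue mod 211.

(2/211) = −1, so 2 is the smallest positive non-residue mod 211.

2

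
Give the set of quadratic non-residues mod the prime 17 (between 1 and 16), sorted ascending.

Square k = 1,…,8 (k and 17−k give the same square):
1²=1, 2²=4, 3²=9, 4²=16, 5²≡8, 6²≡2, 7²≡15, 8²≡13 (mod 17).
The residues are {1, 2, 4, 8, 9, 13, 15, 16}; the non-residues are the remaining 8 nonzero classes.

3, 5, 6, 7, 10, 11, 12, 14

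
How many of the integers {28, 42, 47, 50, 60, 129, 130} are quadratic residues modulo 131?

3

(28/131) = +1 → QR.
(42/131) = -1 → non-residue.
(47/131) = -1 → non-residue.
(50/131) = -1 → non-residue.
(60/131) = +1 → QR.
(129/131) = +1 → QR.
(130/131) = -1 → non-residue.
Total quadratic residues among the 7: 3.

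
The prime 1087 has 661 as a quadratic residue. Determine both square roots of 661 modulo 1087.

Since 1087 ≡ 3 (mod 4), a square root of 661 is 661^((1087+1)/4) = 661^272 mod 1087.
Repeated squaring: 661^2≡1034, 661^4≡635, 661^8≡1035, 661^16≡530, 661^32≡454, 661^64≡673, 661^128≡737, 661^256≡756 (mod 1087).
661^272 = 661^(256+16) ≡ 664 (mod 1087).
Check: 664² = 440896 ≡ 661 (mod 1087). The two roots are 423 and 664.

423, 664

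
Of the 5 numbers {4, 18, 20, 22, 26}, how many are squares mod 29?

(4/29) = +1 → QR.
(18/29) = -1 → non-residue.
(20/29) = +1 → QR.
(22/29) = +1 → QR.
(26/29) = -1 → non-residue.
Total quadratic residues among the 5: 3.

3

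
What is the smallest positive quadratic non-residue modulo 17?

(2/17) = +1, so 2 is a residue.
(3/17) = −1, so 3 is the smallest positive non-residue mod 17.

3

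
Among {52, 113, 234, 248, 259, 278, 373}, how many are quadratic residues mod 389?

(52/389) = +1 → QR.
(113/389) = +1 → QR.
(234/389) = -1 → non-residue.
(248/389) = +1 → QR.
(259/389) = -1 → non-residue.
(278/389) = +1 → QR.
(373/389) = +1 → QR.
Total quadratic residues among the 7: 5.

5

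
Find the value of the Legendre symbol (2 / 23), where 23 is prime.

Pull out 2: since 23 ≡ 7 (mod 8), (2/23) = +1.
Reached (1/23) = 1. Collecting the sign flips along the way, the symbol is +1.

1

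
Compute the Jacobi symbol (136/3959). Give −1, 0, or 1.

Pull out 2^3: since 3959 ≡ 7 (mod 8), (2/3959) = +1, so (2/3959)^3 = +1.
Reciprocity: 17 ≡ 1 and 3959 ≡ 3 (mod 4), so (17/3959) = +(3959/17).
Reduce top mod 17: now compute (15/17).
Reciprocity: 15 ≡ 3 and 17 ≡ 1 (mod 4), so (15/17) = +(17/15).
Reduce top mod 15: now compute (2/15).
Pull out 2: since 15 ≡ 7 (mod 8), (2/15) = +1.
Reached (1/15) = 1. Collecting the sign flips along the way, the symbol is +1.

1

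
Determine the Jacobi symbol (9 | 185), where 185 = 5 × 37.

1

Reciprocity: 9 ≡ 1 and 185 ≡ 1 (mod 4), so (9/185) = +(185/9).
Reduce top mod 9: now compute (5/9).
Reciprocity: 5 ≡ 1 and 9 ≡ 1 (mod 4), so (5/9) = +(9/5).
Reduce top mod 5: now compute (4/5).
Pull out 2^2: since 5 ≡ 5 (mod 8), (2/5) = -1, so (2/5)^2 = +1.
Reached (1/5) = 1. Collecting the sign flips along the way, the symbol is +1.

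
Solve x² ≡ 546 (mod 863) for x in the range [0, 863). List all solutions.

Since 863 ≡ 3 (mod 4), a square root of 546 is 546^((863+1)/4) = 546^216 mod 863.
Repeated squaring: 546^2≡381, 546^4≡177, 546^8≡261, 546^16≡807, 546^32≡547, 546^64≡611, 546^128≡505 (mod 863).
546^216 = 546^(128+64+16+8) ≡ 493 (mod 863).
Check: 493² = 243049 ≡ 546 (mod 863). The two roots are 370 and 493.

370, 493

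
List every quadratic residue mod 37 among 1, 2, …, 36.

1 3 4 7 9 10 11 12 16 21 25 26 27 28 30 33 34 36

Square k = 1,…,18 (k and 37−k give the same square):
1²=1, 2²=4, 3²=9, 4²=16, 5²=25, 6²=36, 7²≡12, 8²≡27, 9²≡7, 10²≡26, 11²≡10, 12²≡33, 13²≡21, 14²≡11, 15²≡3, 16²≡34, 17²≡30, 18²≡28 (mod 37).
So the quadratic residues mod 37 are {1, 3, 4, 7, 9, 10, 11, 12, 16, 21, 25, 26, 27, 28, 30, 33, 34, 36}.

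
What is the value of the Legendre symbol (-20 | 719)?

-1

Euler's criterion: (-20/719) ≡ 699^359 (mod 719).
699^2 ≡ 400 (mod 719)
699^4 ≡ 382 (mod 719)
699^8 ≡ 686 (mod 719)
699^16 ≡ 370 (mod 719)
699^32 ≡ 290 (mod 719)
699^64 ≡ 696 (mod 719)
699^128 ≡ 529 (mod 719)
699^256 ≡ 150 (mod 719)
699^359 = 699^(256+64+32+4+2+1) ≡ 718 (mod 719).
Result is 718 ≡ −1, so (-20/719) = −1.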